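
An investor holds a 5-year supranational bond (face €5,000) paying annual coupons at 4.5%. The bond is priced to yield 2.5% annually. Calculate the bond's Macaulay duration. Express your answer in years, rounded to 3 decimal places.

4.608 years

Periodic yield y = 0.025. Discount each cash flow and weight by its year:
  t   CF        PV=CF/(1+0.025)^t    t·PV
  1       225.00       219.5122       219.5122
  2       225.00       214.1582       428.3165
  3       225.00       208.9349       626.8046
  4       225.00       203.8389       815.3556
  5     5,225.00     4,618.1387    23,090.6933
  Σ                  5,464.5828    25,180.6821
Price P = Σ PV = 5,464.5828.
Macaulay duration = Σ(t·PV) / P = 25,180.6821 / 5,464.5828 = 4.60798 years.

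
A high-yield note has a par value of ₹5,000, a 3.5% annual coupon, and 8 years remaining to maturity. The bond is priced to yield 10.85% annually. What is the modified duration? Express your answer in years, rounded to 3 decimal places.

Periodic yield y = 0.1085. First find Macaulay duration:
  t   CF        PV=CF/(1+0.1085)^t    t·PV
  1       175.00       157.8710       157.8710
  2       175.00       142.4186       284.8372
  3       175.00       128.4786       385.4359
  4       175.00       115.9032       463.6126
  5       175.00       104.5586       522.7928
  6       175.00        94.3244       565.9462
  7       175.00        85.0919       595.6432
  8     5,175.00     2,269.9943    18,159.9547
  Σ                  3,098.6405    21,136.0936
P = 3,098.6405; Macaulay duration = 21,136.0936 / 3,098.6405 = 6.82109 years.
Modified duration = D_Mac / (1 + y) = 6.82109 / 1.1085 = 6.15344 years.

6.153 years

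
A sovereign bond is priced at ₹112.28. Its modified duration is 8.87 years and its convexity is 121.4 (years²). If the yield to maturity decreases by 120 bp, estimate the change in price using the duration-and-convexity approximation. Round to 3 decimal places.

Duration effect: -D_mod·Δy = -8.87 × (-0.012) = +0.106440
Convexity effect: ½·C·(Δy)² = 0.5 × 121.4 × (-0.012)² = +0.0087408
ΔP/P ≈ +0.106440 + 0.0087408 = +0.1151808
ΔP ≈ 112.28 × (+0.1151808) = +12.932500224.

+₹12.933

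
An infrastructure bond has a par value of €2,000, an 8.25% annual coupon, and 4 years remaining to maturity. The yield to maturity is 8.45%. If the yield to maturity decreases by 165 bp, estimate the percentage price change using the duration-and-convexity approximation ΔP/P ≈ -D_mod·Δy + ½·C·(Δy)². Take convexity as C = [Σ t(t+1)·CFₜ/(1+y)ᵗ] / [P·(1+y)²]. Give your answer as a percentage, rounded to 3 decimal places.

+5.620%

With y = 0.0845:
  t   CF        PV=CF/(1+0.0845)^t    t·PV        t(t+1)·PV
  1       165.00       152.1438       152.1438         304.2877
  2       165.00       140.2894       280.5788         841.7363
  3       165.00       129.3586       388.0758       1,552.3031
  4     2,165.00     1,565.0913     6,260.3652      31,301.8259
  Σ                  1,986.8831     7,081.1636      34,000.1530
P = 1,986.8831; D_Mac = 3.56396 yrs; D_mod = 3.28627 yrs; C = 14.54955.
Duration effect: -3.28627 × (-0.0165) = +0.054223
Convexity effect: 0.5 × 14.54955 × (-0.0165)² = +0.0019806
ΔP/P ≈ +0.054223 + 0.0019806 = +0.056204 = +5.6204%.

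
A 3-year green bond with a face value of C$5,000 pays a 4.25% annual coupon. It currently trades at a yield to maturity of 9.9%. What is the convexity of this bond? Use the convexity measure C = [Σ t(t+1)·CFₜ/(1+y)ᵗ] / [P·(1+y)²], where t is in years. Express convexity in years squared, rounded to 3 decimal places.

9.359

With y = 0.099:
  t   CF        PV=CF/(1+0.099)^t    t·PV        t(t+1)·PV
  1       212.50       193.3576       193.3576         386.7152
  2       212.50       175.9396       351.8792       1,055.6375
  3     5,212.50     3,926.9285    11,780.7854      47,123.1417
  Σ                  4,296.2256    12,326.0222      48,565.4943
P = 4,296.2256.
Convexity = Σ t(t+1)·PV / [P·(1+y)²] = 48,565.4943 / (4,296.2256 × 1.207801) = 9.35934.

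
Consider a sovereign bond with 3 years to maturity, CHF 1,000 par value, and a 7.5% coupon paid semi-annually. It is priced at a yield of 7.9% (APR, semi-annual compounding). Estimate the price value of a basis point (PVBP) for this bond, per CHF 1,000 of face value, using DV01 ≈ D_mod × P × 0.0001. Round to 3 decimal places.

Periodic yield y = 0.0395.
  t   CF        PV=CF/(1+0.0395)^t    t·PV
  1        37.50        36.0750        36.0750
  2        37.50        34.7042        69.4084
  3        37.50        33.3855       100.1565
  4        37.50        32.1169       128.4675
  5        37.50        30.8965       154.4823
  6     1,037.50       822.3205     4,933.9233
  Σ                    989.4986     5,422.5131
P = 989.4986; D_Mac = 5.48006 half-year periods = 2.74003 yrs; D_mod = 2.63591 yrs.
DV01 ≈ 2.63591 × 989.4986 × 0.0001 = 0.260823.

CHF 0.261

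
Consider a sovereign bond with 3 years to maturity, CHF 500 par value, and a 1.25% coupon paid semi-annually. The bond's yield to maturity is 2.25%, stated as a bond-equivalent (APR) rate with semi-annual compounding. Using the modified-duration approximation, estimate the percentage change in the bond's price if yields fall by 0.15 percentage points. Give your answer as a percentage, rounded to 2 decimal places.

Periodic yield y = 0.01125. Modified duration first:
  t   CF        PV=CF/(1+0.01125)^t    t·PV
  1        3.125         3.0902         3.0902
  2        3.125         3.0559         6.1117
  3        3.125         3.0219         9.0656
  4        3.125         2.9882        11.9530
  5        3.125         2.9550        14.7750
  6      503.125       470.4622     2,822.7729
  Σ                    485.5733     2,867.7684
P = 485.5733; D_Mac = 5.90594 half-year periods = 2.95297 yrs; D_mod = 2.95297/(1+0.01125) = 2.92012 yrs.
ΔP/P ≈ -D_mod · Δy = -2.92012 × (-0.0015) = +0.004380 = +0.4380%.

+0.44%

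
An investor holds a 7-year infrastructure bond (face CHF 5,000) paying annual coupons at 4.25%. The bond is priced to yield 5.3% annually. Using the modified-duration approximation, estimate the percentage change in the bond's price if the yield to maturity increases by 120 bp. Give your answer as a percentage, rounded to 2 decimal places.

-7.03%

Periodic yield y = 0.053. Modified duration first:
  t   CF        PV=CF/(1+0.053)^t    t·PV
  1       212.50       201.8044       201.8044
  2       212.50       191.6471       383.2941
  3       212.50       182.0010       546.0031
  4       212.50       172.8405       691.3619
  5       212.50       164.1410       820.7050
  6       212.50       155.8794       935.2764
  7     5,212.50     3,631.1774    25,418.2420
  Σ                  4,699.4908    28,996.6868
P = 4,699.4908; D_Mac = 6.17018 yrs; D_mod = 6.17018/(1+0.053) = 5.85962 yrs.
ΔP/P ≈ -D_mod · Δy = -5.85962 × (+0.012) = -0.070315 = -7.0315%.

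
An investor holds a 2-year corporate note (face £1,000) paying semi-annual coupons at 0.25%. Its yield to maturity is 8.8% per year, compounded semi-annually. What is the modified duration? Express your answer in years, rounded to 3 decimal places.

1.912 years

Periodic yield y = 0.044. First find Macaulay duration:
  t   CF        PV=CF/(1+0.044)^t    t·PV
  1         1.25         1.1973         1.1973
  2         1.25         1.1469         2.2937
  3         1.25         1.0985         3.2956
  4     1,001.25       842.8311     3,371.3243
  Σ                    846.2738     3,378.1109
P = 846.2738; Macaulay duration = 3,378.1109 / 846.2738 = 3.99175 half-year periods = 1.99587 years.
Modified duration = D_Mac / (1 + y) = 1.99587 / 1.044 = 1.91176 years.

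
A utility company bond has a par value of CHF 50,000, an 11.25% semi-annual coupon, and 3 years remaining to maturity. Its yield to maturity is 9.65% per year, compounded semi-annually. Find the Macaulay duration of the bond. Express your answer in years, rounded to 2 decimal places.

Periodic yield y = 0.04825. Discount each cash flow and weight by its period:
  t   CF        PV=CF/(1+0.04825)^t    t·PV
  1     2,812.50     2,683.0432     2,683.0432
  2     2,812.50     2,559.5451     5,119.0902
  3     2,812.50     2,441.7316     7,325.1947
  4     2,812.50     2,329.3409     9,317.3635
  5     2,812.50     2,222.1234    11,110.6171
  6    52,812.50    39,805.9048   238,835.4287
  Σ                 52,041.6889   274,390.7374
Price P = Σ PV = 52,041.6889.
Macaulay duration = Σ(t·PV) / P = 274,390.7374 / 52,041.6889 = 5.27252 half-year periods.
In years: 5.27252 / 2 = 2.63626 years.

2.64 years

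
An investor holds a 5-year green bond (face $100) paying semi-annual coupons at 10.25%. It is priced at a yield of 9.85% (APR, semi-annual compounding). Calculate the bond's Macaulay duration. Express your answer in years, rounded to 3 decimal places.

4.043 years

Periodic yield y = 0.04925. Discount each cash flow and weight by its period:
  t   CF        PV=CF/(1+0.04925)^t    t·PV
  1        5.125         4.8844         4.8844
  2        5.125         4.6552         9.3103
  3        5.125         4.4367        13.3100
  4        5.125         4.2284        16.9137
  5        5.125         4.0299        20.1497
  6        5.125         3.8408        23.0447
  7        5.125         3.6605        25.6235
  8        5.125         3.4887        27.9095
  9        5.125         3.3249        29.9244
  10     105.125        65.0004       650.0043
  Σ                    101.5500       821.0746
Price P = Σ PV = 101.5500.
Macaulay duration = Σ(t·PV) / P = 821.0746 / 101.5500 = 8.08542 half-year periods.
In years: 8.08542 / 2 = 4.04271 years.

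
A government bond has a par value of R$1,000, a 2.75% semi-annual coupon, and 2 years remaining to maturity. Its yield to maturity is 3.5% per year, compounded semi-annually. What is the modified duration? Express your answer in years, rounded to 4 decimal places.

1.9256 years

Periodic yield y = 0.0175. First find Macaulay duration:
  t   CF        PV=CF/(1+0.0175)^t    t·PV
  1        13.75        13.5135        13.5135
  2        13.75        13.2811        26.5622
  3        13.75        13.0527        39.1580
  4     1,013.75       945.7867     3,783.1467
  Σ                    985.6340     3,862.3805
P = 985.6340; Macaulay duration = 3,862.3805 / 985.6340 = 3.91868 half-year periods = 1.95934 years.
Modified duration = D_Mac / (1 + y) = 1.95934 / 1.0175 = 1.92564 years.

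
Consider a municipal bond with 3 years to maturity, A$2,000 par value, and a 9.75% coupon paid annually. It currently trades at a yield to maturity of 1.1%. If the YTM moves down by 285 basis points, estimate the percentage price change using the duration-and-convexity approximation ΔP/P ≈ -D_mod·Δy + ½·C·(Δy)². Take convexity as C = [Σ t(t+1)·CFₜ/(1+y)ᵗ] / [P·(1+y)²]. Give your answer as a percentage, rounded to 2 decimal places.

+8.24%

With y = 0.011:
  t   CF        PV=CF/(1+0.011)^t    t·PV        t(t+1)·PV
  1       195.00       192.8783       192.8783         385.7567
  2       195.00       190.7798       381.5595       1,144.6786
  3     2,195.00     2,124.1298     6,372.3895      25,489.5580
  Σ                  2,507.7879     6,946.8273      27,019.9932
P = 2,507.7879; D_Mac = 2.77010 yrs; D_mod = 2.73996 yrs; C = 10.54125.
Duration effect: -2.73996 × (-0.0285) = +0.078089
Convexity effect: 0.5 × 10.54125 × (-0.0285)² = +0.0042811
ΔP/P ≈ +0.078089 + 0.0042811 = +0.082370 = +8.2370%.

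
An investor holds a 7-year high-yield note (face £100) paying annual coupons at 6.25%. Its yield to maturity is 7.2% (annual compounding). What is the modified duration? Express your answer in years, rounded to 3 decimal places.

5.453 years

Periodic yield y = 0.072. First find Macaulay duration:
  t   CF        PV=CF/(1+0.072)^t    t·PV
  1         6.25         5.8302         5.8302
  2         6.25         5.4386        10.8773
  3         6.25         5.0734        15.2201
  4         6.25         4.7326        18.9304
  5         6.25         4.4147        22.0737
  6         6.25         4.1182        24.7094
  7       106.25        65.3079       457.1550
  Σ                     94.9157       554.7962
P = 94.9157; Macaulay duration = 554.7962 / 94.9157 = 5.84515 years.
Modified duration = D_Mac / (1 + y) = 5.84515 / 1.072 = 5.45256 years.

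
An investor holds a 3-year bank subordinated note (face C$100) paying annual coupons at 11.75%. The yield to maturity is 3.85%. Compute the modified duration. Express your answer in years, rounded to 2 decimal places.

Periodic yield y = 0.0385. First find Macaulay duration:
  t   CF        PV=CF/(1+0.0385)^t    t·PV
  1        11.75        11.3144        11.3144
  2        11.75        10.8949        21.7899
  3       111.75        99.7764       299.3293
  Σ                    121.9858       332.4336
P = 121.9858; Macaulay duration = 332.4336 / 121.9858 = 2.72518 years.
Modified duration = D_Mac / (1 + y) = 2.72518 / 1.0385 = 2.62415 years.

2.62 years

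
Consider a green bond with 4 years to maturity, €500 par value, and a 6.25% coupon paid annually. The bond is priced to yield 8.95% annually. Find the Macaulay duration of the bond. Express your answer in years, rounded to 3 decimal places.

3.643 years

Periodic yield y = 0.0895. Discount each cash flow and weight by its year:
  t   CF        PV=CF/(1+0.0895)^t    t·PV
  1        31.25        28.6829        28.6829
  2        31.25        26.3266        52.6533
  3        31.25        24.1640        72.4919
  4       531.25       377.0422     1,508.1690
  Σ                    456.2157     1,661.9970
Price P = Σ PV = 456.2157.
Macaulay duration = Σ(t·PV) / P = 1,661.9970 / 456.2157 = 3.64301 years.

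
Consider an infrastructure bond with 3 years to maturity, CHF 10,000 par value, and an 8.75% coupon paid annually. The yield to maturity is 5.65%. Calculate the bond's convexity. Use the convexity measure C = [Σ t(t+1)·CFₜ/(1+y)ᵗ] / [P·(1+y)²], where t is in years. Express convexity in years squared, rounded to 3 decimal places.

With y = 0.0565:
  t   CF        PV=CF/(1+0.0565)^t    t·PV        t(t+1)·PV
  1       875.00       828.2063       828.2063       1,656.4127
  2       875.00       783.9151     1,567.8303       4,703.4908
  3    10,875.00     9,221.9075    27,665.7225     110,662.8899
  Σ                 10,834.0290    30,061.7591     117,022.7934
P = 10,834.0290.
Convexity = Σ t(t+1)·PV / [P·(1+y)²] = 117,022.7934 / (10,834.0290 × 1.116192) = 9.67702.

9.677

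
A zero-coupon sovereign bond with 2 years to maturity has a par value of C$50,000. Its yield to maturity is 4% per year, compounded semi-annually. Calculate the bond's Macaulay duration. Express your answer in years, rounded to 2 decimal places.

2.00 years

A zero-coupon bond has a single cash flow at maturity, so its Macaulay duration equals its maturity: 2 years.
(Equivalently: 4 semi-annual periods ÷ 2 = 2 years.)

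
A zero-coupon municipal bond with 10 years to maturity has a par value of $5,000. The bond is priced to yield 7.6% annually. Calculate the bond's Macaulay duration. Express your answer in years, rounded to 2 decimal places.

A zero-coupon bond has a single cash flow at maturity, so its Macaulay duration equals its maturity: 10 years.

10.00 years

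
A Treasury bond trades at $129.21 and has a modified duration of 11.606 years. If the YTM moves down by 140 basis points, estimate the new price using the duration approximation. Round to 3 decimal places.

Duration approximation: ΔP/P ≈ -D_mod · Δy = -11.606 × (-0.014) = +0.162484.
New price ≈ 129.21 × (1 + 0.162484) = 150.20455764.

$150.205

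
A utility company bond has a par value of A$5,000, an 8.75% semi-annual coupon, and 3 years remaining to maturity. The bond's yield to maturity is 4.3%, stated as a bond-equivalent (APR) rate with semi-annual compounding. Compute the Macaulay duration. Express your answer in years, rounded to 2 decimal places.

2.72 years

Periodic yield y = 0.0215. Discount each cash flow and weight by its period:
  t   CF        PV=CF/(1+0.0215)^t    t·PV
  1       218.75       214.1459       214.1459
  2       218.75       209.6386       419.2773
  3       218.75       205.2263       615.6788
  4       218.75       200.9068       803.6271
  5       218.75       196.6782       983.3910
  6     5,218.75     4,593.4212    27,560.5270
  Σ                  5,620.0169    30,596.6470
Price P = Σ PV = 5,620.0169.
Macaulay duration = Σ(t·PV) / P = 30,596.6470 / 5,620.0169 = 5.44423 half-year periods.
In years: 5.44423 / 2 = 2.72211 years.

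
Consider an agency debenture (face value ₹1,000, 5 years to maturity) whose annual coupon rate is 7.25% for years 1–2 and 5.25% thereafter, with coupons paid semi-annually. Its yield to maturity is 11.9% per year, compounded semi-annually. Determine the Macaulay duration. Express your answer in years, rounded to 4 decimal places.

Periodic yield y = 0.0595. Discount each cash flow and weight by its period:
  t   CF        PV=CF/(1+0.0595)^t    t·PV
  1        36.25        34.2143        34.2143
  2        36.25        32.2928        64.5857
  3        36.25        30.4793        91.4379
  4        36.25        28.7676       115.0705
  5        26.25        19.6619        98.3093
  6        26.25        18.5577       111.3460
  7        26.25        17.5155       122.6085
  8        26.25        16.5319       132.2548
  9        26.25        15.6035       140.4311
  10    1,026.25       575.7627     5,757.6274
  Σ                    789.3871     6,667.8856
Price P = Σ PV = 789.3871.
Macaulay duration = Σ(t·PV) / P = 6,667.8856 / 789.3871 = 8.44691 half-year periods.
In years: 8.44691 / 2 = 4.22346 years.

4.2235 years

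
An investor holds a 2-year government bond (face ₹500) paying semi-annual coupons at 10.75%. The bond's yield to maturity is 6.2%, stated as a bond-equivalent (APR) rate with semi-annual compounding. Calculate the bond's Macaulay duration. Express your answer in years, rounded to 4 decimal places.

Periodic yield y = 0.031. Discount each cash flow and weight by its period:
  t   CF        PV=CF/(1+0.031)^t    t·PV
  1       26.875        26.0669        26.0669
  2       26.875        25.2831        50.5663
  3       26.875        24.5229        73.5688
  4      526.875       466.3081     1,865.2323
  Σ                    542.1811     2,015.4343
Price P = Σ PV = 542.1811.
Macaulay duration = Σ(t·PV) / P = 2,015.4343 / 542.1811 = 3.71727 half-year periods.
In years: 3.71727 / 2 = 1.85864 years.

1.8586 years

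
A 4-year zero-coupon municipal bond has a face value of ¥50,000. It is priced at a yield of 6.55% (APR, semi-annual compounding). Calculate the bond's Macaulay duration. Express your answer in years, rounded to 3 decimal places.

A zero-coupon bond has a single cash flow at maturity, so its Macaulay duration equals its maturity: 4 years.
(Equivalently: 8 semi-annual periods ÷ 2 = 4 years.)

4.000 years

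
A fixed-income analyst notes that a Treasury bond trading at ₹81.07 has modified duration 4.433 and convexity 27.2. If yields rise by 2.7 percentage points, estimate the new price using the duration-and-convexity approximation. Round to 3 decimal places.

Duration effect: -D_mod·Δy = -4.433 × (+0.027) = -0.119691
Convexity effect: ½·C·(Δy)² = 0.5 × 27.2 × (0.027)² = +0.0099144
ΔP/P ≈ -0.119691 + 0.0099144 = -0.1097766
New price ≈ 81.07 × (1 - 0.1097766) = 72.170411038.

₹72.170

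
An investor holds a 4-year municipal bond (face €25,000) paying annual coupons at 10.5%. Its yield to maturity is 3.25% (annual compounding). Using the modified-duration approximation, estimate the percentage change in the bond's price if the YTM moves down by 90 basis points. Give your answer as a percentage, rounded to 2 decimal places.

+3.08%

Periodic yield y = 0.0325. Modified duration first:
  t   CF        PV=CF/(1+0.0325)^t    t·PV
  1     2,625.00     2,542.3729     2,542.3729
  2     2,625.00     2,462.3466     4,924.6932
  3     2,625.00     2,384.8393     7,154.5180
  4    27,625.00    24,307.5980    97,230.3920
  Σ                 31,697.1568   111,851.9761
P = 31,697.1568; D_Mac = 3.52877 yrs; D_mod = 3.52877/(1+0.0325) = 3.41769 yrs.
ΔP/P ≈ -D_mod · Δy = -3.41769 × (-0.009) = +0.030759 = +3.0759%.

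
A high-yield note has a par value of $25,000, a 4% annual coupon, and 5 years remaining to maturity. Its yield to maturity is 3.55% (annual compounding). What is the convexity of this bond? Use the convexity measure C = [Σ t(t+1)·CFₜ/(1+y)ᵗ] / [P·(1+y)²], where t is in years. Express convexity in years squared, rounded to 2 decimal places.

With y = 0.0355:
  t   CF        PV=CF/(1+0.0355)^t    t·PV        t(t+1)·PV
  1     1,000.00       965.7170       965.7170       1,931.4341
  2     1,000.00       932.6094     1,865.2188       5,595.6565
  3     1,000.00       900.6368     2,701.9104      10,807.6417
  4     1,000.00       869.7603     3,479.0413      17,395.2063
  5    26,000.00    21,838.5013   109,192.5067     655,155.0403
  Σ                 25,507.2249   118,204.3943     690,884.9788
P = 25,507.2249.
Convexity = Σ t(t+1)·PV / [P·(1+y)²] = 690,884.9788 / (25,507.2249 × 1.072260) = 25.26052.

25.26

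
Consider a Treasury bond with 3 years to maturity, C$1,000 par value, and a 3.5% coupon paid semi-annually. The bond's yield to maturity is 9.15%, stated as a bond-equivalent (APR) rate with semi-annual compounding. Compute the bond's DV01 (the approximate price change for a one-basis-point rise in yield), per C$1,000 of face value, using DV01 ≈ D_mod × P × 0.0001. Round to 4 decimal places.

Periodic yield y = 0.04575.
  t   CF        PV=CF/(1+0.04575)^t    t·PV
  1        17.50        16.7344        16.7344
  2        17.50        16.0023        32.0046
  3        17.50        15.3022        45.9067
  4        17.50        14.6328        58.5311
  5        17.50        13.9926        69.9630
  6     1,017.50       777.9778     4,667.8665
  Σ                    854.6420     4,891.0063
P = 854.6420; D_Mac = 5.72287 half-year periods = 2.86144 yrs; D_mod = 2.73625 yrs.
DV01 ≈ 2.73625 × 854.6420 × 0.0001 = 0.233852.

C$0.2339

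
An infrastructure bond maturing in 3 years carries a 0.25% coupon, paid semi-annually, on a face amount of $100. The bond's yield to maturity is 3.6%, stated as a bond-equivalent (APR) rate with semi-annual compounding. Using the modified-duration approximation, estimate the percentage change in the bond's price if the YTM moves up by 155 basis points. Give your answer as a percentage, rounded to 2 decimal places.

-4.55%

Periodic yield y = 0.018. Modified duration first:
  t   CF        PV=CF/(1+0.018)^t    t·PV
  1        0.125         0.1228         0.1228
  2        0.125         0.1206         0.2412
  3        0.125         0.1185         0.3555
  4        0.125         0.1164         0.4656
  5        0.125         0.1143         0.5717
  6      100.125        89.9613       539.7680
  Σ                     90.5539       541.5247
P = 90.5539; D_Mac = 5.98013 half-year periods = 2.99007 yrs; D_mod = 2.99007/(1+0.018) = 2.93720 yrs.
ΔP/P ≈ -D_mod · Δy = -2.93720 × (+0.0155) = -0.045527 = -4.5527%.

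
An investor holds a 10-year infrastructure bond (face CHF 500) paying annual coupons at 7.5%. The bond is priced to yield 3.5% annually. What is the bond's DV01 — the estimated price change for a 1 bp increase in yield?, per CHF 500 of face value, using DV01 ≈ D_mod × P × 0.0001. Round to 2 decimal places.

CHF 0.50

Periodic yield y = 0.035.
  t   CF        PV=CF/(1+0.035)^t    t·PV
  1        37.50        36.2319        36.2319
  2        37.50        35.0067        70.0133
  3        37.50        33.8229       101.4686
  4        37.50        32.6791       130.7163
  5        37.50        31.5740       157.8700
  6        37.50        30.5063       183.0376
  7        37.50        29.4747       206.3226
  8        37.50        28.4779       227.8235
  9        37.50        27.5149       247.6342
  10      537.50       381.0439     3,810.4386
  Σ                    666.3321     5,171.5566
P = 666.3321; D_Mac = 7.76123 yrs; D_mod = 7.49877 yrs.
DV01 ≈ 7.49877 × 666.3321 × 0.0001 = 0.499667.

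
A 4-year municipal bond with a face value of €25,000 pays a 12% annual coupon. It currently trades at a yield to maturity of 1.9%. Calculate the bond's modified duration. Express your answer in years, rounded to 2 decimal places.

Periodic yield y = 0.019. First find Macaulay duration:
  t   CF        PV=CF/(1+0.019)^t    t·PV
  1     3,000.00     2,944.0628     2,944.0628
  2     3,000.00     2,889.1686     5,778.3372
  3     3,000.00     2,835.2979     8,505.8938
  4    28,000.00    25,969.3629   103,877.4516
  Σ                 34,637.8923   121,105.7454
P = 34,637.8923; Macaulay duration = 121,105.7454 / 34,637.8923 = 3.49634 years.
Modified duration = D_Mac / (1 + y) = 3.49634 / 1.019 = 3.43115 years.

3.43 years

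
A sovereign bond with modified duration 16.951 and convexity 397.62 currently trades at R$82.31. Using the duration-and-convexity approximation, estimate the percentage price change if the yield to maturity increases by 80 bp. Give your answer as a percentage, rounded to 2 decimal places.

-12.29%

Duration effect: -D_mod·Δy = -16.951 × (+0.008) = -0.135608
Convexity effect: ½·C·(Δy)² = 0.5 × 397.62 × (0.008)² = +0.01272384
ΔP/P ≈ -0.135608 + 0.01272384 = -0.12288416
= -12.288416%.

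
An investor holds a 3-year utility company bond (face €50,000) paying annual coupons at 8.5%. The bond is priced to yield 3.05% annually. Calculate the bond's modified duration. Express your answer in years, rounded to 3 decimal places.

Periodic yield y = 0.0305. First find Macaulay duration:
  t   CF        PV=CF/(1+0.0305)^t    t·PV
  1     4,250.00     4,124.2115     4,124.2115
  2     4,250.00     4,002.1461     8,004.2922
  3    54,250.00    49,574.2045   148,722.6136
  Σ                 57,700.5622   160,851.1173
P = 57,700.5622; Macaulay duration = 160,851.1173 / 57,700.5622 = 2.78769 years.
Modified duration = D_Mac / (1 + y) = 2.78769 / 1.0305 = 2.70518 years.

2.705 years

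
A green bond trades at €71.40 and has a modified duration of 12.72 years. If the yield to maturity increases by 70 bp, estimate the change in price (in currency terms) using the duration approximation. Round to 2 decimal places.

-€6.36

Duration approximation: ΔP/P ≈ -D_mod · Δy = -12.72 × (+0.007) = -0.089040.
ΔP ≈ 71.40 × (-0.089040) = -6.357456.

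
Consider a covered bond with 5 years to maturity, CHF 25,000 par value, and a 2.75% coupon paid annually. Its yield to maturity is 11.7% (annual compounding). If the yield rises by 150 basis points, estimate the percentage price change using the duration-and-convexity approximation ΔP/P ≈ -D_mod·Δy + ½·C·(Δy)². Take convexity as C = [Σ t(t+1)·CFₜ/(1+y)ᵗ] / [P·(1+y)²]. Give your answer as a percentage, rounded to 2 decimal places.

With y = 0.117:
  t   CF        PV=CF/(1+0.117)^t    t·PV        t(t+1)·PV
  1       687.50       615.4879       615.4879       1,230.9758
  2       687.50       551.0187     1,102.0374       3,306.1123
  3       687.50       493.3023     1,479.9070       5,919.6282
  4       687.50       441.6315     1,766.5259       8,832.6293
  5    25,687.50    14,772.5672    73,862.8359     443,177.0154
  Σ                 16,874.0076    78,826.7942     462,466.3611
P = 16,874.0076; D_Mac = 4.67149 yrs; D_mod = 4.18218 yrs; C = 21.96623.
Duration effect: -4.18218 × (+0.015) = -0.062733
Convexity effect: 0.5 × 21.96623 × (0.015)² = +0.0024712
ΔP/P ≈ -0.062733 + 0.0024712 = -0.060261 = -6.0261%.

-6.03%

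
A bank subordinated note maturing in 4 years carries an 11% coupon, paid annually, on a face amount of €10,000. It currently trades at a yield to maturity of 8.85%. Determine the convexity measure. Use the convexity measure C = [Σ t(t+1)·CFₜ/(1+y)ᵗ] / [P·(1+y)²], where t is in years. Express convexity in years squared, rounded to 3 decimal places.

13.881

With y = 0.0885:
  t   CF        PV=CF/(1+0.0885)^t    t·PV        t(t+1)·PV
  1     1,100.00     1,010.5650     1,010.5650       2,021.1300
  2     1,100.00       928.4015     1,856.8029       5,570.4088
  3     1,100.00       852.9182     2,558.7546      10,235.0185
  4    11,100.00     7,906.9546    31,627.8184     158,139.0920
  Σ                 10,698.8393    37,053.9410     175,965.6493
P = 10,698.8393.
Convexity = Σ t(t+1)·PV / [P·(1+y)²] = 175,965.6493 / (10,698.8393 × 1.184832) = 13.88144.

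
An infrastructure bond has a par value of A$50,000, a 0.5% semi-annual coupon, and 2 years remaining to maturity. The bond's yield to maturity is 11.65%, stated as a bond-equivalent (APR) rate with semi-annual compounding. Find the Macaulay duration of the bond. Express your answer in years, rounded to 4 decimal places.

1.9915 years

Periodic yield y = 0.05825. Discount each cash flow and weight by its period:
  t   CF        PV=CF/(1+0.05825)^t    t·PV
  1       125.00       118.1195       118.1195
  2       125.00       111.6178       223.2356
  3       125.00       105.4739       316.4218
  4    50,125.00    39,966.9748   159,867.8993
  Σ                 40,302.1861   160,525.6763
Price P = Σ PV = 40,302.1861.
Macaulay duration = Σ(t·PV) / P = 160,525.6763 / 40,302.1861 = 3.98305 half-year periods.
In years: 3.98305 / 2 = 1.99153 years.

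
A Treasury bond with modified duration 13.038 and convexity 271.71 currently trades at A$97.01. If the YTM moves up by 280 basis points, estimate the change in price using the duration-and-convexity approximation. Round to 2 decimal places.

Duration effect: -D_mod·Δy = -13.038 × (+0.028) = -0.365064
Convexity effect: ½·C·(Δy)² = 0.5 × 271.71 × (0.028)² = +0.10651032
ΔP/P ≈ -0.365064 + 0.10651032 = -0.25855368
ΔP ≈ 97.01 × (-0.25855368) = -25.0822924968.

-A$25.08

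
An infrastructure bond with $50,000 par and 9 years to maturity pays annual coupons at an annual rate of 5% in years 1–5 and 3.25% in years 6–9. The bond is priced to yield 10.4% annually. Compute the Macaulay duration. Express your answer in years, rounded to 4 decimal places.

7.0862 years

Periodic yield y = 0.104. Discount each cash flow and weight by its year:
  t   CF        PV=CF/(1+0.104)^t    t·PV
  1     2,500.00     2,264.4928     2,264.4928
  2     2,500.00     2,051.1710     4,102.3419
  3     2,500.00     1,857.9447     5,573.8342
  4     2,500.00     1,682.9209     6,731.6838
  5     2,500.00     1,524.3849     7,621.9246
  6     1,625.00       897.5092     5,385.0554
  7     1,625.00       812.9613     5,690.7288
  8     1,625.00       736.3780     5,891.0236
  9    51,625.00    21,190.3634   190,713.2704
  Σ                 33,018.1261   233,974.3554
Price P = Σ PV = 33,018.1261.
Macaulay duration = Σ(t·PV) / P = 233,974.3554 / 33,018.1261 = 7.08624 years.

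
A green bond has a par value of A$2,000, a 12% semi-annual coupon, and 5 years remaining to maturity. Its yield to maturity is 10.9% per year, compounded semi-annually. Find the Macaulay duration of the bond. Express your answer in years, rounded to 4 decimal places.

Periodic yield y = 0.0545. Discount each cash flow and weight by its period:
  t   CF        PV=CF/(1+0.0545)^t    t·PV
  1       120.00       113.7980       113.7980
  2       120.00       107.9166       215.8331
  3       120.00       102.3391       307.0172
  4       120.00        97.0499       388.1994
  5       120.00        92.0340       460.1700
  6       120.00        87.2774       523.6643
  7       120.00        82.7666       579.3663
  8       120.00        78.4890       627.9117
  9       120.00        74.4324       669.8915
  10    2,120.00     1,247.0102    12,470.1024
  Σ                  2,083.1131    16,355.9540
Price P = Σ PV = 2,083.1131.
Macaulay duration = Σ(t·PV) / P = 16,355.9540 / 2,083.1131 = 7.85169 half-year periods.
In years: 7.85169 / 2 = 3.92584 years.

3.9258 years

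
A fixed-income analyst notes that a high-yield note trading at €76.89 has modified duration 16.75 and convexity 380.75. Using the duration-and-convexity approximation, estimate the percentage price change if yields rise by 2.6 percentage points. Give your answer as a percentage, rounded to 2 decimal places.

Duration effect: -D_mod·Δy = -16.75 × (+0.026) = -0.435500
Convexity effect: ½·C·(Δy)² = 0.5 × 380.75 × (0.026)² = +0.1286935
ΔP/P ≈ -0.435500 + 0.1286935 = -0.3068065
= -30.68065%.

-30.68%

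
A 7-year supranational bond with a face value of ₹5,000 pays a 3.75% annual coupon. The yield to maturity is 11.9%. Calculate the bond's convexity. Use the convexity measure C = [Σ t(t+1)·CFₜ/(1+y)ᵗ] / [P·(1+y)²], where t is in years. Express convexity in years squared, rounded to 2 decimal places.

With y = 0.119:
  t   CF        PV=CF/(1+0.119)^t    t·PV        t(t+1)·PV
  1       187.50       167.5603       167.5603         335.1206
  2       187.50       149.7411       299.4823         898.4468
  3       187.50       133.8169       401.4507       1,605.8030
  4       187.50       119.5862       478.3446       2,391.7232
  5       187.50       106.8688       534.3439       3,206.0633
  6       187.50        95.5038       573.0229       4,011.1605
  7     5,187.50     2,361.2801    16,528.9606     132,231.6847
  Σ                  3,134.3572    18,983.1654     144,680.0021
P = 3,134.3572.
Convexity = Σ t(t+1)·PV / [P·(1+y)²] = 144,680.0021 / (3,134.3572 × 1.252161) = 36.86378.

36.86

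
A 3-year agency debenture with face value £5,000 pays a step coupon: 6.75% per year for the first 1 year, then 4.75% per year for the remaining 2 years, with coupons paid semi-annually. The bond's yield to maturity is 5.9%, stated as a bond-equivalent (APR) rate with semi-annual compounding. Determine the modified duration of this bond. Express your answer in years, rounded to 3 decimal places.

Periodic yield y = 0.0295. First find Macaulay duration:
  t   CF        PV=CF/(1+0.0295)^t    t·PV
  1       168.75       163.9145       163.9145
  2       168.75       159.2176       318.4352
  3       118.75       108.8315       326.4945
  4       118.75       105.7130       422.8518
  5       118.75       102.6838       513.4189
  6     5,118.75     4,299.3798    25,796.2789
  Σ                  4,939.7402    27,541.3938
P = 4,939.7402; Macaulay duration = 27,541.3938 / 4,939.7402 = 5.57547 half-year periods = 2.78774 years.
Modified duration = D_Mac / (1 + y) = 2.78774 / 1.0295 = 2.70786 years.

2.708 years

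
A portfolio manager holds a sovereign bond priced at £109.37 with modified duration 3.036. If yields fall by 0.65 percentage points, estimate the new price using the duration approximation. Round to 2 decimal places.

Duration approximation: ΔP/P ≈ -D_mod · Δy = -3.036 × (-0.0065) = +0.019734.
New price ≈ 109.37 × (1 + 0.019734) = 111.52830758.

£111.53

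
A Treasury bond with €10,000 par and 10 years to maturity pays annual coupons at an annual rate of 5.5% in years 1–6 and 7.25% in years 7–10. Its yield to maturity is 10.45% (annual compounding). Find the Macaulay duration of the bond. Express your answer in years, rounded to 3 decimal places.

7.529 years

Periodic yield y = 0.1045. Discount each cash flow and weight by its year:
  t   CF        PV=CF/(1+0.1045)^t    t·PV
  1       550.00       497.9629       497.9629
  2       550.00       450.8491       901.6983
  3       550.00       408.1930     1,224.5789
  4       550.00       369.5726     1,478.2905
  5       550.00       334.6063     1,673.0314
  6       550.00       302.9482     1,817.6892
  7       725.00       361.5580     2,530.9059
  8       725.00       327.3499     2,618.7994
  9       725.00       296.3784     2,667.4054
  10   10,725.00     3,969.5392    39,695.3923
  Σ                  7,318.9576    55,105.7543
Price P = Σ PV = 7,318.9576.
Macaulay duration = Σ(t·PV) / P = 55,105.7543 / 7,318.9576 = 7.52918 years.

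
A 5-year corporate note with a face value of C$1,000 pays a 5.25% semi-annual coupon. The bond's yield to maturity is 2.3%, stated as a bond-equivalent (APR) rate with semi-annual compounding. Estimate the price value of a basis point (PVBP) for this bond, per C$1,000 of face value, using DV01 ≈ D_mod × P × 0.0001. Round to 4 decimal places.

Periodic yield y = 0.0115.
  t   CF        PV=CF/(1+0.0115)^t    t·PV
  1        26.25        25.9516        25.9516
  2        26.25        25.6565        51.3130
  3        26.25        25.3648        76.0944
  4        26.25        25.0764       100.3057
  5        26.25        24.7913       123.9567
  6        26.25        24.5095       147.0568
  7        26.25        24.2308       169.6157
  8        26.25        23.9553       191.6427
  9        26.25        23.6830       213.1468
  10    1,026.25       915.3650     9,153.6499
  Σ                  1,138.5842    10,252.7334
P = 1,138.5842; D_Mac = 9.00481 half-year periods = 4.50240 yrs; D_mod = 4.45122 yrs.
DV01 ≈ 4.45122 × 1,138.5842 × 0.0001 = 0.506808.

C$0.5068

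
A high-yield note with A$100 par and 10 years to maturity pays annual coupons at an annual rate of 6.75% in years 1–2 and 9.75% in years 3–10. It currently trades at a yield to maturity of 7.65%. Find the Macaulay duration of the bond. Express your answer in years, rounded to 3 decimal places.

7.307 years

Periodic yield y = 0.0765. Discount each cash flow and weight by its year:
  t   CF        PV=CF/(1+0.0765)^t    t·PV
  1         6.75         6.2703         6.2703
  2         6.75         5.8247        11.6495
  3         9.75         7.8156        23.4468
  4         9.75         7.2602        29.0408
  5         9.75         6.7443        33.7213
  6         9.75         6.2650        37.5899
  7         9.75         5.8198        40.7384
  8         9.75         5.4062        43.2496
  9         9.75         5.0220        45.1982
  10      109.75        52.5127       525.1268
  Σ                    108.9408       796.0317
Price P = Σ PV = 108.9408.
Macaulay duration = Σ(t·PV) / P = 796.0317 / 108.9408 = 7.30701 years.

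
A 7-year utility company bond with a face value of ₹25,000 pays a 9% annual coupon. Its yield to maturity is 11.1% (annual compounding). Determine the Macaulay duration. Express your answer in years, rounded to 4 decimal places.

5.3974 years

Periodic yield y = 0.111. Discount each cash flow and weight by its year:
  t   CF        PV=CF/(1+0.111)^t    t·PV
  1     2,250.00     2,025.2025     2,025.2025
  2     2,250.00     1,822.8646     3,645.7291
  3     2,250.00     1,640.7422     4,922.2265
  4     2,250.00     1,476.8156     5,907.2626
  5     2,250.00     1,329.2670     6,646.3350
  6     2,250.00     1,196.4599     7,178.7597
  7    27,250.00    13,042.7177    91,299.0238
  Σ                 22,534.0695   121,624.5392
Price P = Σ PV = 22,534.0695.
Macaulay duration = Σ(t·PV) / P = 121,624.5392 / 22,534.0695 = 5.39736 years.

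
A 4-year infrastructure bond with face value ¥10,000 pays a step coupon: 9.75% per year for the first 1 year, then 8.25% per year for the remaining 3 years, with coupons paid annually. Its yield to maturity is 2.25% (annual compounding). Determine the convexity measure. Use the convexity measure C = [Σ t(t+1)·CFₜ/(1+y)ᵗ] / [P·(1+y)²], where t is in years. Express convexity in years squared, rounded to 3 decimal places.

With y = 0.0225:
  t   CF        PV=CF/(1+0.0225)^t    t·PV        t(t+1)·PV
  1       975.00       953.5452       953.5452       1,907.0905
  2       825.00       789.0914     1,578.1828       4,734.5485
  3       825.00       771.7275     2,315.1826       9,260.7305
  4    10,825.00     9,903.1792    39,612.7168     198,063.5842
  Σ                 12,417.5434    44,459.6275     213,965.9536
P = 12,417.5434.
Convexity = Σ t(t+1)·PV / [P·(1+y)²] = 213,965.9536 / (12,417.5434 × 1.045506) = 16.48095.

16.481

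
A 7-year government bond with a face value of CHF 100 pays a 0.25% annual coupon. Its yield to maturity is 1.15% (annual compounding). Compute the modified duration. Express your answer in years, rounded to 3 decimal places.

6.867 years

Periodic yield y = 0.0115. First find Macaulay duration:
  t   CF        PV=CF/(1+0.0115)^t    t·PV
  1         0.25         0.2472         0.2472
  2         0.25         0.2443         0.4887
  3         0.25         0.2416         0.7247
  4         0.25         0.2388         0.9553
  5         0.25         0.2361         1.1805
  6         0.25         0.2334         1.4005
  7       100.25        92.5387       647.7706
  Σ                     93.9801       652.7675
P = 93.9801; Macaulay duration = 652.7675 / 93.9801 = 6.94581 years.
Modified duration = D_Mac / (1 + y) = 6.94581 / 1.0115 = 6.86684 years.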